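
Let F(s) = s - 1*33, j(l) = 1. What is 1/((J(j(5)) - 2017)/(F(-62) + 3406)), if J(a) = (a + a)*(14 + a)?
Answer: -3311/1987 ≈ -1.6663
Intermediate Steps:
J(a) = 2*a*(14 + a) (J(a) = (2*a)*(14 + a) = 2*a*(14 + a))
F(s) = -33 + s (F(s) = s - 33 = -33 + s)
1/((J(j(5)) - 2017)/(F(-62) + 3406)) = 1/((2*1*(14 + 1) - 2017)/((-33 - 62) + 3406)) = 1/((2*1*15 - 2017)/(-95 + 3406)) = 1/((30 - 2017)/3311) = 1/(-1987*1/3311) = 1/(-1987/3311) = -3311/1987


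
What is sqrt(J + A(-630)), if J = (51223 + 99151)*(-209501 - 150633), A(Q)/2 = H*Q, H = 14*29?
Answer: 2*I*sqrt(13538825419) ≈ 2.3271e+5*I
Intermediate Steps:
H = 406
A(Q) = 812*Q (A(Q) = 2*(406*Q) = 812*Q)
J = -54154790116 (J = 150374*(-360134) = -54154790116)
sqrt(J + A(-630)) = sqrt(-54154790116 + 812*(-630)) = sqrt(-54154790116 - 511560) = sqrt(-54155301676) = 2*I*sqrt(13538825419)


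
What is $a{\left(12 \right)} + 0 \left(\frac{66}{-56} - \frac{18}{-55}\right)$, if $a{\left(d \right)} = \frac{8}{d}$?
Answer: $\frac{2}{3} \approx 0.66667$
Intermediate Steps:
$a{\left(12 \right)} + 0 \left(\frac{66}{-56} - \frac{18}{-55}\right) = \frac{8}{12} + 0 \left(\frac{66}{-56} - \frac{18}{-55}\right) = 8 \cdot \frac{1}{12} + 0 \left(66 \left(- \frac{1}{56}\right) - - \frac{18}{55}\right) = \frac{2}{3} + 0 \left(- \frac{33}{28} + \frac{18}{55}\right) = \frac{2}{3} + 0 \left(- \frac{1311}{1540}\right) = \frac{2}{3} + 0 = \frac{2}{3}$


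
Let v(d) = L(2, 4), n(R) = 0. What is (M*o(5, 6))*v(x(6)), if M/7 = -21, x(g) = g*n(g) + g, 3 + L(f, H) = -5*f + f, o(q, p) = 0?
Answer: 0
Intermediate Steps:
L(f, H) = -3 - 4*f (L(f, H) = -3 + (-5*f + f) = -3 - 4*f)
x(g) = g (x(g) = g*0 + g = 0 + g = g)
v(d) = -11 (v(d) = -3 - 4*2 = -3 - 8 = -11)
M = -147 (M = 7*(-21) = -147)
(M*o(5, 6))*v(x(6)) = -147*0*(-11) = 0*(-11) = 0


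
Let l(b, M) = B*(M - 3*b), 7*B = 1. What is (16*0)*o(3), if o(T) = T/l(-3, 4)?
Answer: 0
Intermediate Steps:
B = ⅐ (B = (⅐)*1 = ⅐ ≈ 0.14286)
l(b, M) = -3*b/7 + M/7 (l(b, M) = (M - 3*b)/7 = -3*b/7 + M/7)
o(T) = 7*T/13 (o(T) = T/(-3/7*(-3) + (⅐)*4) = T/(9/7 + 4/7) = T/(13/7) = T*(7/13) = 7*T/13)
(16*0)*o(3) = (16*0)*((7/13)*3) = 0*(21/13) = 0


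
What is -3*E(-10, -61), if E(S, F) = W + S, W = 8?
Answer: 6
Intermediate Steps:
E(S, F) = 8 + S
-3*E(-10, -61) = -3*(8 - 10) = -3*(-2) = 6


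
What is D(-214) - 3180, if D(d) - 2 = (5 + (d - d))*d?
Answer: -4248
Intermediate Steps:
D(d) = 2 + 5*d (D(d) = 2 + (5 + (d - d))*d = 2 + (5 + 0)*d = 2 + 5*d)
D(-214) - 3180 = (2 + 5*(-214)) - 3180 = (2 - 1070) - 3180 = -1068 - 3180 = -4248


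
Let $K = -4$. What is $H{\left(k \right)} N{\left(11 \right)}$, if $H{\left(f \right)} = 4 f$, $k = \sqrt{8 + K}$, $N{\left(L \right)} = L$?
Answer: $88$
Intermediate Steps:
$k = 2$ ($k = \sqrt{8 - 4} = \sqrt{4} = 2$)
$H{\left(k \right)} N{\left(11 \right)} = 4 \cdot 2 \cdot 11 = 8 \cdot 11 = 88$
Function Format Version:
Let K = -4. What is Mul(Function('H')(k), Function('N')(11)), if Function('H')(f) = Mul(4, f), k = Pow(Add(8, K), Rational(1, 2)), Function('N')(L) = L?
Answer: 88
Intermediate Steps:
k = 2 (k = Pow(Add(8, -4), Rational(1, 2)) = Pow(4, Rational(1, 2)) = 2)
Mul(Function('H')(k), Function('N')(11)) = Mul(Mul(4, 2), 11) = Mul(8, 11) = 88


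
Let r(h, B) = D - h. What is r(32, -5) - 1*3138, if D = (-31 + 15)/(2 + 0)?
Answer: -3178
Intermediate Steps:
D = -8 (D = -16/2 = -16*½ = -8)
r(h, B) = -8 - h
r(32, -5) - 1*3138 = (-8 - 1*32) - 1*3138 = (-8 - 32) - 3138 = -40 - 3138 = -3178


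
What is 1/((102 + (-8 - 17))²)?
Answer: 1/5929 ≈ 0.00016866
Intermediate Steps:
1/((102 + (-8 - 17))²) = 1/((102 - 25)²) = 1/(77²) = 1/5929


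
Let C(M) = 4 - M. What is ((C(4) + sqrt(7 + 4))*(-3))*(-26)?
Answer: 78*sqrt(11) ≈ 258.70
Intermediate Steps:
((C(4) + sqrt(7 + 4))*(-3))*(-26) = (((4 - 1*4) + sqrt(7 + 4))*(-3))*(-26) = (((4 - 4) + sqrt(11))*(-3))*(-26) = ((0 + sqrt(11))*(-3))*(-26) = (sqrt(11)*(-3))*(-26) = -3*sqrt(11)*(-26) = 78*sqrt(11)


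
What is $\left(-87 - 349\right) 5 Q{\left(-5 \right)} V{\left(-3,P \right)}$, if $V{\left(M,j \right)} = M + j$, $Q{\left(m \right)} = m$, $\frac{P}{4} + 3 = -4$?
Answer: $-337900$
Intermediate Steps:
$P = -28$ ($P = -12 + 4 \left(-4\right) = -12 - 16 = -28$)
$\left(-87 - 349\right) 5 Q{\left(-5 \right)} V{\left(-3,P \right)} = \left(-87 - 349\right) 5 \left(-5\right) \left(-3 - 28\right) = \left(-87 - 349\right) \left(\left(-25\right) \left(-31\right)\right) = \left(-436\right) 775 = -337900$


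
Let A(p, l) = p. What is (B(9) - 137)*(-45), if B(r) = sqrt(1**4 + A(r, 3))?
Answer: 6165 - 45*sqrt(10) ≈ 6022.7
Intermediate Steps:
B(r) = sqrt(1 + r) (B(r) = sqrt(1**4 + r) = sqrt(1 + r))
(B(9) - 137)*(-45) = (sqrt(1 + 9) - 137)*(-45) = (sqrt(10) - 137)*(-45) = (-137 + sqrt(10))*(-45) = 6165 - 45*sqrt(10)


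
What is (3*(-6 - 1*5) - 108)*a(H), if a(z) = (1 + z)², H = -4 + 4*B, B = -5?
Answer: -74589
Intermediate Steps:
H = -24 (H = -4 + 4*(-5) = -4 - 20 = -24)
(3*(-6 - 1*5) - 108)*a(H) = (3*(-6 - 1*5) - 108)*(1 - 24)² = (3*(-6 - 5) - 108)*(-23)² = (3*(-11) - 108)*529 = (-33 - 108)*529 = -141*529 = -74589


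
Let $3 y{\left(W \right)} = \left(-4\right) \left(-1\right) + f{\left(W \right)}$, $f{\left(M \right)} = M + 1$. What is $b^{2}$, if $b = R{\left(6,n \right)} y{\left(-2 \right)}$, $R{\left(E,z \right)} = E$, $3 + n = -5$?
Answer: $36$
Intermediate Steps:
$n = -8$ ($n = -3 - 5 = -8$)
$f{\left(M \right)} = 1 + M$
$y{\left(W \right)} = \frac{5}{3} + \frac{W}{3}$ ($y{\left(W \right)} = \frac{\left(-4\right) \left(-1\right) + \left(1 + W\right)}{3} = \frac{4 + \left(1 + W\right)}{3} = \frac{5 + W}{3} = \frac{5}{3} + \frac{W}{3}$)
$b = 6$ ($b = 6 \left(\frac{5}{3} + \frac{1}{3} \left(-2\right)\right) = 6 \left(\frac{5}{3} - \frac{2}{3}\right) = 6 \cdot 1 = 6$)
$b^{2} = 6^{2} = 36$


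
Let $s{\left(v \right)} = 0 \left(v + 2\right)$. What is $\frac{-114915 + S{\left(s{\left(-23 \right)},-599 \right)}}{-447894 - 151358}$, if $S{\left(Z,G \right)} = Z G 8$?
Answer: $\frac{114915}{599252} \approx 0.19176$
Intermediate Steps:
$s{\left(v \right)} = 0$ ($s{\left(v \right)} = 0 \left(2 + v\right) = 0$)
$S{\left(Z,G \right)} = 8 G Z$ ($S{\left(Z,G \right)} = G Z 8 = 8 G Z$)
$\frac{-114915 + S{\left(s{\left(-23 \right)},-599 \right)}}{-447894 - 151358} = \frac{-114915 + 8 \left(-599\right) 0}{-447894 - 151358} = \frac{-114915 + 0}{-599252} = \left(-114915\right) \left(- \frac{1}{599252}\right) = \frac{114915}{599252}$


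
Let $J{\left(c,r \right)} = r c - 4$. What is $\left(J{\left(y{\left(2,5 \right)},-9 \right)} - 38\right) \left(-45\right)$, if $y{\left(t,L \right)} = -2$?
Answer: $1080$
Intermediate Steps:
$J{\left(c,r \right)} = -4 + c r$ ($J{\left(c,r \right)} = c r - 4 = -4 + c r$)
$\left(J{\left(y{\left(2,5 \right)},-9 \right)} - 38\right) \left(-45\right) = \left(\left(-4 - -18\right) - 38\right) \left(-45\right) = \left(\left(-4 + 18\right) - 38\right) \left(-45\right) = \left(14 - 38\right) \left(-45\right) = \left(-24\right) \left(-45\right) = 1080$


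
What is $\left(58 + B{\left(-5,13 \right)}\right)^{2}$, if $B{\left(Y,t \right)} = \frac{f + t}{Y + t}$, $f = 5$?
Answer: $\frac{58081}{16} \approx 3630.1$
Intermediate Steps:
$B{\left(Y,t \right)} = \frac{5 + t}{Y + t}$
$\left(58 + B{\left(-5,13 \right)}\right)^{2} = \left(58 + \frac{5 + 13}{-5 + 13}\right)^{2} = \left(58 + \frac{1}{8} \cdot 18\right)^{2} = \left(58 + \frac{9}{4}\right)^{2} = \left(\frac{241}{4}\right)^{2} = \frac{58081}{16}$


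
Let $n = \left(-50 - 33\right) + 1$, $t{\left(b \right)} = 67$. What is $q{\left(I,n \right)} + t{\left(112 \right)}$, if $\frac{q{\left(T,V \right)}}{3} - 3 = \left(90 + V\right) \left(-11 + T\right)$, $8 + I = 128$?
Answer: $2692$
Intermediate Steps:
$I = 120$ ($I = -8 + 128 = 120$)
$n = -82$ ($n = -83 + 1 = -82$)
$q{\left(T,V \right)} = 9 + 3 \left(-11 + T\right) \left(90 + V\right)$ ($q{\left(T,V \right)} = 9 + 3 \left(90 + V\right) \left(-11 + T\right) = 9 + 3 \left(-11 + T\right) \left(90 + V\right)$)
$q{\left(I,n \right)} + t{\left(112 \right)} = \left(-2961 - -2706 + 270 \cdot 120 + 3 \cdot 120 \left(-82\right)\right) + 67 = \left(-2961 + 2706 + 32400 - 29520\right) + 67 = 2625 + 67 = 2692$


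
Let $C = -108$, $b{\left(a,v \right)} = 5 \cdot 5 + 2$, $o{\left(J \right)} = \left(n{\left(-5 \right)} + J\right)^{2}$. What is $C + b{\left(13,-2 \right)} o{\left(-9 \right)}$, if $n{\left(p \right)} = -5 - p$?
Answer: $2079$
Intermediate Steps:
$o{\left(J \right)} = J^{2}$ ($o{\left(J \right)} = \left(\left(-5 - -5\right) + J\right)^{2} = \left(\left(-5 + 5\right) + J\right)^{2} = \left(0 + J\right)^{2} = J^{2}$)
$b{\left(a,v \right)} = 27$ ($b{\left(a,v \right)} = 25 + 2 = 27$)
$C + b{\left(13,-2 \right)} o{\left(-9 \right)} = -108 + 27 \left(-9\right)^{2} = -108 + 27 \cdot 81 = -108 + 2187 = 2079$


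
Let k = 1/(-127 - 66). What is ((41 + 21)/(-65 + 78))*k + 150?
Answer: 376288/2509 ≈ 149.98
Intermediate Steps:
k = -1/193 (k = 1/(-193) = -1/193 ≈ -0.0051813)
((41 + 21)/(-65 + 78))*k + 150 = ((41 + 21)/(-65 + 78))*(-1/193) + 150 = (62/13)*(-1/193) + 150 = -62/2509 + 150 = 376288/2509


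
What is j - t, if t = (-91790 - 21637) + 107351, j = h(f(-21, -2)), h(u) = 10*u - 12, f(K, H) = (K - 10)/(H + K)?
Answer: 139782/23 ≈ 6077.5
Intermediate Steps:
f(K, H) = (-10 + K)/(H + K)
h(u) = -12 + 10*u
j = 34/23 (j = -12 + 10*((-10 - 21)/(-2 - 21)) = -12 + 10*(-31/(-23)) = -12 + 10*(-1/23*(-31)) = -12 + 10*(31/23) = -12 + 310/23 = 34/23 ≈ 1.4783)
t = -6076 (t = -113427 + 107351 = -6076)
j - t = 34/23 - 1*(-6076) = 34/23 + 6076 = 139782/23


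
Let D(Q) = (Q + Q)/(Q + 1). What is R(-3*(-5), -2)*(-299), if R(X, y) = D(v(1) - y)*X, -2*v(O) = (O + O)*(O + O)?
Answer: 0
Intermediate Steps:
v(O) = -2*O² (v(O) = -(O + O)*(O + O)/2 = -2*O*2*O/2 = -2*O²)
D(Q) = 2*Q/(1 + Q) (D(Q) = (2*Q)/(1 + Q) = 2*Q/(1 + Q))
R(X, y) = 2*X*(-2 - y)/(-1 - y) (R(X, y) = (2*(-2*1² - y)/(1 + (-2*1² - y)))*X = (2*(-2*1 - y)/(1 + (-2*1 - y)))*X = (2*(-2 - y)/(1 + (-2 - y)))*X = (2*(-2 - y)/(-1 - y))*X = 2*X*(-2 - y)/(-1 - y))
R(-3*(-5), -2)*(-299) = (2*(-3*(-5))*(2 - 2)/(1 - 2))*(-299) = (2*15*0/(-1))*(-299) = (2*15*(-1)*0)*(-299) = 0*(-299) = 0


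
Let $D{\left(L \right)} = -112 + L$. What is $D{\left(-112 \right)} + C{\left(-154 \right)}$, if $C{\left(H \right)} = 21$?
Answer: $-203$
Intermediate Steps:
$D{\left(-112 \right)} + C{\left(-154 \right)} = \left(-112 - 112\right) + 21 = -224 + 21 = -203$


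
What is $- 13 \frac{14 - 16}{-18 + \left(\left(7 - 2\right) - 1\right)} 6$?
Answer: $- \frac{78}{7} \approx -11.143$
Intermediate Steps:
$- 13 \frac{14 - 16}{-18 + \left(\left(7 - 2\right) - 1\right)} 6 = - 13 \left(- \frac{2}{-18 + \left(5 - 1\right)}\right) 6 = - 13 \left(- \frac{2}{-18 + 4}\right) 6 = - 13 \left(- \frac{2}{-14}\right) 6 = - 13 \left(\left(-2\right) \left(- \frac{1}{14}\right)\right) 6 = \left(-13\right) \frac{1}{7} \cdot 6 = \left(- \frac{13}{7}\right) 6 = - \frac{78}{7}$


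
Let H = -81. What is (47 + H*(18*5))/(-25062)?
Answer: 7243/25062 ≈ 0.28900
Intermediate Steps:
(47 + H*(18*5))/(-25062) = (47 - 1458*5)/(-25062) = (47 - 81*90)*(-1/25062) = (47 - 7290)*(-1/25062) = -7243*(-1/25062) = 7243/25062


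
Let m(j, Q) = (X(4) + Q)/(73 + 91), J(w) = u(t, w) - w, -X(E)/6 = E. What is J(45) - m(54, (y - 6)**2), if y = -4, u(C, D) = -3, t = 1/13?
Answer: -1987/41 ≈ -48.463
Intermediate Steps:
t = 1/13 ≈ 0.076923
X(E) = -6*E
J(w) = -3 - w
m(j, Q) = -6/41 + Q/164 (m(j, Q) = (-6*4 + Q)/(73 + 91) = (-24 + Q)/164 = (-24 + Q)*(1/164) = -6/41 + Q/164)
J(45) - m(54, (y - 6)**2) = (-3 - 1*45) - (-6/41 + (-4 - 6)**2/164) = (-3 - 45) - (-6/41 + (1/164)*(-10)**2) = -48 - (-6/41 + (1/164)*100) = -48 - (-6/41 + 25/41) = -48 - 1*19/41 = -48 - 19/41 = -1987/41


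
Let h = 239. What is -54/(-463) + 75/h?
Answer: 47631/110657 ≈ 0.43044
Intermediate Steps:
-54/(-463) + 75/h = -54/(-463) + 75/239 = -54*(-1/463) + 75*(1/239) = 54/463 + 75/239 = 47631/110657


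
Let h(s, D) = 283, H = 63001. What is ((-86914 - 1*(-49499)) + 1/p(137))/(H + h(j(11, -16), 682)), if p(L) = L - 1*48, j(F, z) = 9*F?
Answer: -1664967/2816138 ≈ -0.59122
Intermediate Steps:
p(L) = -48 + L (p(L) = L - 48 = -48 + L)
((-86914 - 1*(-49499)) + 1/p(137))/(H + h(j(11, -16), 682)) = ((-86914 - 1*(-49499)) + 1/(-48 + 137))/(63001 + 283) = ((-86914 + 49499) + 1/89)/63284 = (-37415 + 1/89)*(1/63284) = -3329934/89*1/63284 = -1664967/2816138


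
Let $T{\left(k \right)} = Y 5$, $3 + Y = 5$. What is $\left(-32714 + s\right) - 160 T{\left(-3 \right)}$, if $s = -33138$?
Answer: $-67452$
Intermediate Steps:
$Y = 2$ ($Y = -3 + 5 = 2$)
$T{\left(k \right)} = 10$ ($T{\left(k \right)} = 2 \cdot 5 = 10$)
$\left(-32714 + s\right) - 160 T{\left(-3 \right)} = \left(-32714 - 33138\right) - 1600 = -65852 - 1600 = -67452$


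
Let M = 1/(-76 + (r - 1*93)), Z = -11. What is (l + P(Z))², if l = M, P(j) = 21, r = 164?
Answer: 10816/25 ≈ 432.64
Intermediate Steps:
M = -⅕ (M = 1/(-76 + (164 - 1*93)) = 1/(-76 + (164 - 93)) = 1/(-76 + 71) = 1/(-5) = -⅕ ≈ -0.20000)
l = -⅕ ≈ -0.20000
(l + P(Z))² = (-⅕ + 21)² = (104/5)² = 10816/25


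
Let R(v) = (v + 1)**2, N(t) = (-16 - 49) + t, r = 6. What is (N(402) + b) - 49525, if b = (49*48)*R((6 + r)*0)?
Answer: -46836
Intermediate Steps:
N(t) = -65 + t
R(v) = (1 + v)**2
b = 2352 (b = (49*48)*(1 + (6 + 6)*0)**2 = 2352*(1 + 12*0)**2 = 2352*(1 + 0)**2 = 2352*1**2 = 2352*1 = 2352)
(N(402) + b) - 49525 = ((-65 + 402) + 2352) - 49525 = (337 + 2352) - 49525 = 2689 - 49525 = -46836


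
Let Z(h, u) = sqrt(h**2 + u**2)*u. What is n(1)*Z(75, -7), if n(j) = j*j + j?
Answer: -14*sqrt(5674) ≈ -1054.6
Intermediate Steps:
Z(h, u) = u*sqrt(h**2 + u**2)
n(j) = j + j**2 (n(j) = j**2 + j = j + j**2)
n(1)*Z(75, -7) = (1*(1 + 1))*(-7*sqrt(75**2 + (-7)**2)) = (1*2)*(-7*sqrt(5625 + 49)) = 2*(-7*sqrt(5674)) = -14*sqrt(5674)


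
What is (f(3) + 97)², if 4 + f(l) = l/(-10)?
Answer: 859329/100 ≈ 8593.3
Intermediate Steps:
f(l) = -4 - l/10 (f(l) = -4 + l/(-10) = -4 + l*(-⅒) = -4 - l/10)
(f(3) + 97)² = ((-4 - ⅒*3) + 97)² = ((-4 - 3/10) + 97)² = (-43/10 + 97)² = (927/10)² = 859329/100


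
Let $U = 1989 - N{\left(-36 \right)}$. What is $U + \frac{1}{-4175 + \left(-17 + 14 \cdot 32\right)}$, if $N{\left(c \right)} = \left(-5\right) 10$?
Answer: $\frac{7634015}{3744} \approx 2039.0$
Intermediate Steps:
$N{\left(c \right)} = -50$
$U = 2039$ ($U = 1989 - -50 = 1989 + 50 = 2039$)
$U + \frac{1}{-4175 + \left(-17 + 14 \cdot 32\right)} = 2039 + \frac{1}{-4175 + \left(-17 + 14 \cdot 32\right)} = 2039 + \frac{1}{-4175 + \left(-17 + 448\right)} = 2039 + \frac{1}{-4175 + 431} = 2039 + \frac{1}{-3744} = 2039 - \frac{1}{3744} = \frac{7634015}{3744}$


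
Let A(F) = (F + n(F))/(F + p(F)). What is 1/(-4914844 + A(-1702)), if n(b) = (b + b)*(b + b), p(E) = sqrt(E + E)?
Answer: -1397746615/6879209873680329 + 2269*I*sqrt(851)/6879209873680329 ≈ -2.0318e-7 + 9.6219e-12*I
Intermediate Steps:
p(E) = sqrt(2)*sqrt(E) (p(E) = sqrt(2*E) = sqrt(2)*sqrt(E))
n(b) = 4*b**2 (n(b) = (2*b)*(2*b) = 4*b**2)
A(F) = (F + 4*F**2)/(F + sqrt(2)*sqrt(F))
1/(-4914844 + A(-1702)) = 1/(-4914844 - 1702*(1 + 4*(-1702))/(-1702 + sqrt(2)*sqrt(-1702))) = 1/(-4914844 - 1702*(1 - 6808)/(-1702 + sqrt(2)*(I*sqrt(1702)))) = 1/(-4914844 - 1702*(-6807)/(-1702 + 2*I*sqrt(851))) = 1/(-4914844 + 11585514/(-1702 + 2*I*sqrt(851)))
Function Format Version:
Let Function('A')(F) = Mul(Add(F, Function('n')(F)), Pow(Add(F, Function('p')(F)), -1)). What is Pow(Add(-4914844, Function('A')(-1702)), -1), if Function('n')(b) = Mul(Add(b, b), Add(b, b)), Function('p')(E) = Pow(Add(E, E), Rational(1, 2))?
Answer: Add(Rational(-1397746615, 6879209873680329), Mul(Rational(2269, 6879209873680329), I, Pow(851, Rational(1, 2)))) ≈ Add(-2.0318e-7, Mul(9.6219e-12, I))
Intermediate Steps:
Function('p')(E) = Mul(Pow(2, Rational(1, 2)), Pow(E, Rational(1, 2))) (Function('p')(E) = Pow(Mul(2, E), Rational(1, 2)) = Mul(Pow(2, Rational(1, 2)), Pow(E, Rational(1, 2))))
Function('n')(b) = Mul(4, Pow(b, 2)) (Function('n')(b) = Mul(Mul(2, b), Mul(2, b)) = Mul(4, Pow(b, 2)))
Function('A')(F) = Mul(Pow(Add(F, Mul(Pow(2, Rational(1, 2)), Pow(F, Rational(1, 2)))), -1), Add(F, Mul(4, Pow(F, 2)))) (Function('A')(F) = Mul(Add(F, Mul(4, Pow(F, 2))), Pow(Add(F, Mul(Pow(2, Rational(1, 2)), Pow(F, Rational(1, 2)))), -1)) = Mul(Pow(Add(F, Mul(Pow(2, Rational(1, 2)), Pow(F, Rational(1, 2)))), -1), Add(F, Mul(4, Pow(F, 2)))))
Pow(Add(-4914844, Function('A')(-1702)), -1) = Pow(Add(-4914844, Mul(-1702, Pow(Add(-1702, Mul(Pow(2, Rational(1, 2)), Pow(-1702, Rational(1, 2)))), -1), Add(1, Mul(4, -1702)))), -1) = Pow(Add(-4914844, Mul(-1702, Pow(Add(-1702, Mul(Pow(2, Rational(1, 2)), Mul(I, Pow(1702, Rational(1, 2))))), -1), Add(1, -6808))), -1) = Pow(Add(-4914844, Mul(-1702, Pow(Add(-1702, Mul(2, I, Pow(851, Rational(1, 2)))), -1), -6807)), -1) = Pow(Add(-4914844, Mul(11585514, Pow(Add(-1702, Mul(2, I, Pow(851, Rational(1, 2)))), -1))), -1)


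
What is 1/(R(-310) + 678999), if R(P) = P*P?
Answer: 1/775099 ≈ 1.2902e-6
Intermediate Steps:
R(P) = P**2
1/(R(-310) + 678999) = 1/((-310)**2 + 678999) = 1/(96100 + 678999) = 1/775099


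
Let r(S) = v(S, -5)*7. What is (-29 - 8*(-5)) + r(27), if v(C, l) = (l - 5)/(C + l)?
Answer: 86/11 ≈ 7.8182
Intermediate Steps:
v(C, l) = (-5 + l)/(C + l)
r(S) = -70/(-5 + S) (r(S) = ((-5 - 5)/(S - 5))*7 = (-10/(-5 + S))*7 = -10/(-5 + S)*7 = -70/(-5 + S))
(-29 - 8*(-5)) + r(27) = (-29 - 8*(-5)) - 70/(-5 + 27) = (-29 + 40) - 70/22 = 11 - 70*1/22 = 11 - 35/11 = 86/11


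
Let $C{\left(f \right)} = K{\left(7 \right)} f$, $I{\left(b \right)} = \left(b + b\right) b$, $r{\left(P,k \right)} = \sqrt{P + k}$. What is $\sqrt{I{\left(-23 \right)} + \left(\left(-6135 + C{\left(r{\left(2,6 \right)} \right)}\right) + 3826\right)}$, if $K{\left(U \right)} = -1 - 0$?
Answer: $\sqrt{-1251 - 2 \sqrt{2}} \approx 35.409 i$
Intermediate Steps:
$K{\left(U \right)} = -1$ ($K{\left(U \right)} = -1 + 0 = -1$)
$I{\left(b \right)} = 2 b^{2}$ ($I{\left(b \right)} = 2 b b = 2 b^{2}$)
$C{\left(f \right)} = - f$
$\sqrt{I{\left(-23 \right)} + \left(\left(-6135 + C{\left(r{\left(2,6 \right)} \right)}\right) + 3826\right)} = \sqrt{2 \left(-23\right)^{2} - \left(2309 + \sqrt{2 + 6}\right)} = \sqrt{2 \cdot 529 + \left(\left(-6135 - \sqrt{8}\right) + 3826\right)} = \sqrt{1058 + \left(\left(-6135 - 2 \sqrt{2}\right) + 3826\right)} = \sqrt{1058 - \left(2309 + 2 \sqrt{2}\right)} = \sqrt{-1251 - 2 \sqrt{2}}$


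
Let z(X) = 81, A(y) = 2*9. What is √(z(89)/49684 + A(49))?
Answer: 3*√1234361717/24842 ≈ 4.2428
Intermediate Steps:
A(y) = 18
√(z(89)/49684 + A(49)) = √(81/49684 + 18) = √(894393/49684) = 3*√1234361717/24842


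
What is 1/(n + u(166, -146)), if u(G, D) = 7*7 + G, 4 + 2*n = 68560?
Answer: 1/34493 ≈ 2.8991e-5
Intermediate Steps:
n = 34278 (n = -2 + (½)*68560 = -2 + 34280 = 34278)
u(G, D) = 49 + G
1/(n + u(166, -146)) = 1/(34278 + (49 + 166)) = 1/(34278 + 215) = 1/34493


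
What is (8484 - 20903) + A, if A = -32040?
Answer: -44459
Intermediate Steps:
(8484 - 20903) + A = (8484 - 20903) - 32040 = -12419 - 32040 = -44459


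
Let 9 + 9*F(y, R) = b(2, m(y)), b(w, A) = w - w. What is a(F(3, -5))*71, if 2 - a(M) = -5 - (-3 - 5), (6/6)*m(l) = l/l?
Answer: -71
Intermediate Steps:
m(l) = 1 (m(l) = l/l = 1)
b(w, A) = 0
F(y, R) = -1 (F(y, R) = -1 + (1/9)*0 = -1 + 0 = -1)
a(M) = -1 (a(M) = 2 - (-5 - (-3 - 5)) = 2 - (-5 - 1*(-8)) = 2 - (-5 + 8) = 2 - 1*3 = 2 - 3 = -1)
a(F(3, -5))*71 = -1*71 = -71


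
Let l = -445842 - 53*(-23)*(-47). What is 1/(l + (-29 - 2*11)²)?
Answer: -1/500534 ≈ -1.9979e-6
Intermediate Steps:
l = -503135 (l = -445842 - (-1219)*(-47) = -445842 - 1*57293 = -445842 - 57293 = -503135)
1/(l + (-29 - 2*11)²) = 1/(-503135 + (-29 - 2*11)²) = 1/(-503135 + (-29 - 22)²) = 1/(-503135 + (-51)²) = 1/(-503135 + 2601) = 1/(-500534) = -1/500534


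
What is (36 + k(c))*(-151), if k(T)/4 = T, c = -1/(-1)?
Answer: -6040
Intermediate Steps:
c = 1 (c = -1*(-1) = 1)
k(T) = 4*T
(36 + k(c))*(-151) = (36 + 4*1)*(-151) = (36 + 4)*(-151) = 40*(-151) = -6040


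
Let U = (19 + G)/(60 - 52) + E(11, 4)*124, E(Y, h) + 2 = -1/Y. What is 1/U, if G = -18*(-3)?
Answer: -88/22013 ≈ -0.0039976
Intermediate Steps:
G = 54
E(Y, h) = -2 - 1/Y
U = -22013/88 (U = (19 + 54)/(60 - 52) + (-2 - 1/11)*124 = 73/8 + (-2 - 1*1/11)*124 = 73*(1/8) + (-2 - 1/11)*124 = 73/8 - 23/11*124 = 73/8 - 2852/11 = -22013/88 ≈ -250.15)
1/U = 1/(-22013/88) = -88/22013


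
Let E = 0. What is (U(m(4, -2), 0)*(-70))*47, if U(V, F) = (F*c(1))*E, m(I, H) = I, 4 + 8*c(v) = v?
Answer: 0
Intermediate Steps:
c(v) = -½ + v/8
U(V, F) = 0 (U(V, F) = (F*(-½ + (⅛)*1))*0 = (F*(-½ + ⅛))*0 = (F*(-3/8))*0 = -3*F/8*0 = 0)
(U(m(4, -2), 0)*(-70))*47 = (0*(-70))*47 = 0*47 = 0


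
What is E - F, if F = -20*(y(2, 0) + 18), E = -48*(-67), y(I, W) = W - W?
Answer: 3576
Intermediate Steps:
y(I, W) = 0
E = 3216
F = -360 (F = -20*(0 + 18) = -20*18 = -360)
E - F = 3216 - 1*(-360) = 3216 + 360 = 3576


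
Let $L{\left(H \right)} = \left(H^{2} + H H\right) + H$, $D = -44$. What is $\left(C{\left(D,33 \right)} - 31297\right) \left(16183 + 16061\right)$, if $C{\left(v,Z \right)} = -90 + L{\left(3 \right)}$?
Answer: $-1011365304$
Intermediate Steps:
$L{\left(H \right)} = H + 2 H^{2}$ ($L{\left(H \right)} = \left(H^{2} + H^{2}\right) + H = 2 H^{2} + H = H + 2 H^{2}$)
$C{\left(v,Z \right)} = -69$ ($C{\left(v,Z \right)} = -90 + 3 \left(1 + 2 \cdot 3\right) = -90 + 3 \left(1 + 6\right) = -90 + 3 \cdot 7 = -90 + 21 = -69$)
$\left(C{\left(D,33 \right)} - 31297\right) \left(16183 + 16061\right) = \left(-69 - 31297\right) \left(16183 + 16061\right) = \left(-31366\right) 32244 = -1011365304$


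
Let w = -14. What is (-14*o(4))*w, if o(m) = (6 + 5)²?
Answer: 23716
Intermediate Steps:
o(m) = 121 (o(m) = 11² = 121)
(-14*o(4))*w = -14*121*(-14) = -1694*(-14) = 23716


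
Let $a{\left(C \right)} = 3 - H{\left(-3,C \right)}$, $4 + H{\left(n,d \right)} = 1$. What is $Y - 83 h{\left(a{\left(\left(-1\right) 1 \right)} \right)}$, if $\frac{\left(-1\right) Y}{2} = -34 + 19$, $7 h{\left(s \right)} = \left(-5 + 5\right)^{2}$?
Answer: $30$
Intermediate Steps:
$H{\left(n,d \right)} = -3$ ($H{\left(n,d \right)} = -4 + 1 = -3$)
$a{\left(C \right)} = 6$ ($a{\left(C \right)} = 3 - -3 = 3 + 3 = 6$)
$h{\left(s \right)} = 0$ ($h{\left(s \right)} = \frac{\left(-5 + 5\right)^{2}}{7} = \frac{0^{2}}{7} = \frac{1}{7} \cdot 0 = 0$)
$Y = 30$ ($Y = - 2 \left(-34 + 19\right) = \left(-2\right) \left(-15\right) = 30$)
$Y - 83 h{\left(a{\left(\left(-1\right) 1 \right)} \right)} = 30 - 0 = 30 + 0 = 30$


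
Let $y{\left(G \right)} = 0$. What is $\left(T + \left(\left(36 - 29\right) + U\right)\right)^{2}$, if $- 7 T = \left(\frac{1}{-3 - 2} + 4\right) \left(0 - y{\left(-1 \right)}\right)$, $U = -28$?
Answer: $441$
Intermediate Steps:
$T = 0$ ($T = - \frac{\left(\frac{1}{-3 - 2} + 4\right) \left(0 - 0\right)}{7} = - \frac{\left(\frac{1}{-5} + 4\right) \left(0 + 0\right)}{7} = - \frac{\left(- \frac{1}{5} + 4\right) 0}{7} = - \frac{\frac{19}{5} \cdot 0}{7} = \left(- \frac{1}{7}\right) 0 = 0$)
$\left(T + \left(\left(36 - 29\right) + U\right)\right)^{2} = \left(0 + \left(\left(36 - 29\right) - 28\right)\right)^{2} = \left(0 + \left(7 - 28\right)\right)^{2} = \left(0 - 21\right)^{2} = \left(-21\right)^{2} = 441$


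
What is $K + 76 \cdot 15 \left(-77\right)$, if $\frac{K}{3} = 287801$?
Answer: $775623$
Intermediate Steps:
$K = 863403$ ($K = 3 \cdot 287801 = 863403$)
$K + 76 \cdot 15 \left(-77\right) = 863403 + 76 \cdot 15 \left(-77\right) = 863403 + 1140 \left(-77\right) = 863403 - 87780 = 775623$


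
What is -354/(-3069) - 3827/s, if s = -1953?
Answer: 44575/21483 ≈ 2.0749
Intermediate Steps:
-354/(-3069) - 3827/s = -354/(-3069) - 3827/(-1953) = -354*(-1/3069) - 3827*(-1/1953) = 118/1023 + 3827/1953 = 44575/21483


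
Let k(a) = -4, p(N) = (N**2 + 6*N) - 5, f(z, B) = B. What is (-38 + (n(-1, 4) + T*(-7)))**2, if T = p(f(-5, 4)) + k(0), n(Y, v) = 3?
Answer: 63504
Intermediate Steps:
p(N) = -5 + N**2 + 6*N
T = 31 (T = (-5 + 4**2 + 6*4) - 4 = (-5 + 16 + 24) - 4 = 35 - 4 = 31)
(-38 + (n(-1, 4) + T*(-7)))**2 = (-38 + (3 + 31*(-7)))**2 = (-38 + (3 - 217))**2 = (-38 - 214)**2 = (-252)**2 = 63504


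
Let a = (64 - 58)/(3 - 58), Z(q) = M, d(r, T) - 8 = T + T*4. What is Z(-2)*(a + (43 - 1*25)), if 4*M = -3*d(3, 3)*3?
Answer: -50922/55 ≈ -925.85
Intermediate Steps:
d(r, T) = 8 + 5*T (d(r, T) = 8 + (T + T*4) = 8 + (T + 4*T) = 8 + 5*T)
M = -207/4 (M = (-3*(8 + 5*3)*3)/4 = (-3*(8 + 15)*3)/4 = (-3*23*3)/4 = (-69*3)/4 = (1/4)*(-207) = -207/4 ≈ -51.750)
Z(q) = -207/4
a = -6/55 (a = 6/(-55) = 6*(-1/55) = -6/55 ≈ -0.10909)
Z(-2)*(a + (43 - 1*25)) = -207*(-6/55 + (43 - 1*25))/4 = -207*(-6/55 + (43 - 25))/4 = -207*(-6/55 + 18)/4 = -207/4*984/55 = -50922/55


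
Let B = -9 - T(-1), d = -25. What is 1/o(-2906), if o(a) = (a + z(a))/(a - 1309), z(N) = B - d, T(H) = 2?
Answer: 1405/964 ≈ 1.4575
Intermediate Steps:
B = -11 (B = -9 - 1*2 = -9 - 2 = -11)
z(N) = 14 (z(N) = -11 - 1*(-25) = -11 + 25 = 14)
o(a) = (14 + a)/(-1309 + a) (o(a) = (a + 14)/(a - 1309) = (14 + a)/(-1309 + a))
1/o(-2906) = 1/((14 - 2906)/(-1309 - 2906)) = 1/(-2892/(-4215)) = 1/(-1/4215*(-2892)) = 1/(964/1405) = 1405/964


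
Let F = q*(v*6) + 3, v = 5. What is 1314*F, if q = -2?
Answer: -74898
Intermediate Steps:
F = -57 (F = -10*6 + 3 = -2*30 + 3 = -60 + 3 = -57)
1314*F = 1314*(-57) = -74898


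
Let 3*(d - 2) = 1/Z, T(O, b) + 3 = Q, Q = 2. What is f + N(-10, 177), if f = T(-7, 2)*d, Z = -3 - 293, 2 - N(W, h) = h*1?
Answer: -157175/888 ≈ -177.00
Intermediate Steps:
N(W, h) = 2 - h
T(O, b) = -1 (T(O, b) = -3 + 2 = -1)
Z = -296
d = 1775/888 (d = 2 + (1/3)/(-296) = 2 + (1/3)*(-1/296) = 2 - 1/888 = 1775/888 ≈ 1.9989)
f = -1775/888 (f = -1*1775/888 = -1775/888 ≈ -1.9989)
f + N(-10, 177) = -1775/888 + (2 - 1*177) = -1775/888 + (2 - 177) = -1775/888 - 175 = -157175/888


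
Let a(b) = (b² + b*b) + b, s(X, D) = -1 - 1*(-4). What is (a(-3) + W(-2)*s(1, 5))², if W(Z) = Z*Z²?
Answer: 81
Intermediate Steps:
s(X, D) = 3 (s(X, D) = -1 + 4 = 3)
a(b) = b + 2*b² (a(b) = (b² + b²) + b = 2*b² + b = b + 2*b²)
W(Z) = Z³
(a(-3) + W(-2)*s(1, 5))² = (-3*(1 + 2*(-3)) + (-2)³*3)² = (-3*(1 - 6) - 8*3)² = (-3*(-5) - 24)² = (15 - 24)² = (-9)² = 81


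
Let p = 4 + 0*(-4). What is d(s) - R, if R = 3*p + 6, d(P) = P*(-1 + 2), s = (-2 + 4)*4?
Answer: -10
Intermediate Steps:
p = 4 (p = 4 + 0 = 4)
s = 8 (s = 2*4 = 8)
d(P) = P (d(P) = P*1 = P)
R = 18 (R = 3*4 + 6 = 12 + 6 = 18)
d(s) - R = 8 - 1*18 = 8 - 18 = -10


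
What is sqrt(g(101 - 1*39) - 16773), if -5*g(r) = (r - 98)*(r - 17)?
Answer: I*sqrt(16449) ≈ 128.25*I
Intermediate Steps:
g(r) = -(-98 + r)*(-17 + r)/5 (g(r) = -(r - 98)*(r - 17)/5 = -(-98 + r)*(-17 + r)/5)
sqrt(g(101 - 1*39) - 16773) = sqrt((-1666/5 + 23*(101 - 1*39) - (101 - 1*39)**2/5) - 16773) = sqrt((-1666/5 + 23*(101 - 39) - (101 - 39)**2/5) - 16773) = sqrt((-1666/5 + 23*62 - 1/5*62**2) - 16773) = sqrt((-1666/5 + 1426 - 1/5*3844) - 16773) = sqrt((-1666/5 + 1426 - 3844/5) - 16773) = sqrt(324 - 16773) = sqrt(-16449) = I*sqrt(16449)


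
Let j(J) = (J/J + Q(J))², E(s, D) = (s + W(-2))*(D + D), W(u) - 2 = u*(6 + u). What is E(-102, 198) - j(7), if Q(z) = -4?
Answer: -42777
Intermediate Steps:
W(u) = 2 + u*(6 + u)
E(s, D) = 2*D*(-6 + s) (E(s, D) = (s + (2 + (-2)² + 6*(-2)))*(D + D) = (s + (2 + 4 - 12))*(2*D) = (s - 6)*(2*D) = (-6 + s)*(2*D) = 2*D*(-6 + s))
j(J) = 9 (j(J) = (J/J - 4)² = (1 - 4)² = (-3)² = 9)
E(-102, 198) - j(7) = 2*198*(-6 - 102) - 1*9 = 2*198*(-108) - 9 = -42768 - 9 = -42777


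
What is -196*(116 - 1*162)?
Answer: 9016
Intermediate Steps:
-196*(116 - 1*162) = -196*(116 - 162) = -196*(-46) = 9016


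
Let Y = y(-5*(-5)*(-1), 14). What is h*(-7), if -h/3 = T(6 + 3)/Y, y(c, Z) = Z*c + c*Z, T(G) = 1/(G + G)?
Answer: -1/600 ≈ -0.0016667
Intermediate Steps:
T(G) = 1/(2*G)
y(c, Z) = 2*Z*c (y(c, Z) = Z*c + Z*c = 2*Z*c)
Y = -700 (Y = 2*14*(-5*(-5)*(-1)) = 2*14*(25*(-1)) = 2*14*(-25) = -700)
h = 1/4200 (h = -3*1/(2*(6 + 3))/(-700) = -3*(½)/9*(-1)/700 = -3*(½)*(⅑)*(-1)/700 = -(-1)/(6*700) = -3*(-1/12600) = 1/4200 ≈ 0.00023810)
h*(-7) = (1/4200)*(-7) = -1/600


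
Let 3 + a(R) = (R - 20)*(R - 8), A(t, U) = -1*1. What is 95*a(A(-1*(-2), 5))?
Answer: 17670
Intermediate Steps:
A(t, U) = -1
a(R) = -3 + (-20 + R)*(-8 + R) (a(R) = -3 + (R - 20)*(R - 8) = -3 + (-20 + R)*(-8 + R))
95*a(A(-1*(-2), 5)) = 95*(157 + (-1)² - 28*(-1)) = 95*(157 + 1 + 28) = 95*186 = 17670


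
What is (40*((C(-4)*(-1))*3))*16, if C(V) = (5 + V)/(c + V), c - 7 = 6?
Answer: -640/3 ≈ -213.33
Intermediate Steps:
c = 13 (c = 7 + 6 = 13)
C(V) = (5 + V)/(13 + V)
(40*((C(-4)*(-1))*3))*16 = (40*((((5 - 4)/(13 - 4))*(-1))*3))*16 = (40*(((1/9)*(-1))*3))*16 = (40*((((⅑)*1)*(-1))*3))*16 = (40*(((⅑)*(-1))*3))*16 = (40*(-⅑*3))*16 = (40*(-⅓))*16 = -40/3*16 = -640/3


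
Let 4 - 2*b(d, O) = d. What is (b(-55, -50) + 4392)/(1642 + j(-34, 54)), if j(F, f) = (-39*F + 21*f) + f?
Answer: 8843/8312 ≈ 1.0639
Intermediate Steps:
j(F, f) = -39*F + 22*f
b(d, O) = 2 - d/2
(b(-55, -50) + 4392)/(1642 + j(-34, 54)) = ((2 - ½*(-55)) + 4392)/(1642 + (-39*(-34) + 22*54)) = ((2 + 55/2) + 4392)/(1642 + (1326 + 1188)) = (59/2 + 4392)/(1642 + 2514) = (8843/2)/4156 = (8843/2)*(1/4156) = 8843/8312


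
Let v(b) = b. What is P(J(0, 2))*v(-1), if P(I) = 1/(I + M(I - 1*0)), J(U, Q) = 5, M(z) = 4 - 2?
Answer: -1/7 ≈ -0.14286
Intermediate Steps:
M(z) = 2
P(I) = 1/(2 + I) (P(I) = 1/(I + 2) = 1/(2 + I))
P(J(0, 2))*v(-1) = -1/(2 + 5) = -1/7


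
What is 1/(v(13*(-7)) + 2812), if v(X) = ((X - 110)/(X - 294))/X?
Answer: 35035/98518219 ≈ 0.00035562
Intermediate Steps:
v(X) = (-110 + X)/(X*(-294 + X)) (v(X) = ((-110 + X)/(-294 + X))/X = (-110 + X)/(X*(-294 + X)))
1/(v(13*(-7)) + 2812) = 1/((-110 + 13*(-7))/(((13*(-7)))*(-294 + 13*(-7))) + 2812) = 1/((-110 - 91)/((-91)*(-294 - 91)) + 2812) = 1/(-1/91*(-201)/(-385) + 2812) = 1/(-1/91*(-1/385)*(-201) + 2812) = 1/(-201/35035 + 2812) = 1/(98518219/35035) = 35035/98518219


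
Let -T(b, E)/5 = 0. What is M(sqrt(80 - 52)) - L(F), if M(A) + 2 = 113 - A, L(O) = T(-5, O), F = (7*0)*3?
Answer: 111 - 2*sqrt(7) ≈ 105.71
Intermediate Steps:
F = 0 (F = 0*3 = 0)
T(b, E) = 0 (T(b, E) = -5*0 = 0)
L(O) = 0
M(A) = 111 - A (M(A) = -2 + (113 - A) = 111 - A)
M(sqrt(80 - 52)) - L(F) = (111 - sqrt(80 - 52)) - 1*0 = (111 - sqrt(28)) + 0 = (111 - 2*sqrt(7)) + 0 = 111 - 2*sqrt(7)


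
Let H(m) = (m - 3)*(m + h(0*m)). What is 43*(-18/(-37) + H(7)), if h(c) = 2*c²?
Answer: 45322/37 ≈ 1224.9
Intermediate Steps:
H(m) = m*(-3 + m) (H(m) = (m - 3)*(m + 2*(0*m)²) = (-3 + m)*(m + 2*0²) = (-3 + m)*(m + 2*0) = (-3 + m)*(m + 0) = (-3 + m)*m = m*(-3 + m))
43*(-18/(-37) + H(7)) = 43*(-18/(-37) + 7*(-3 + 7)) = 43*(-18*(-1/37) + 7*4) = 43*(18/37 + 28) = 43*(1054/37) = 45322/37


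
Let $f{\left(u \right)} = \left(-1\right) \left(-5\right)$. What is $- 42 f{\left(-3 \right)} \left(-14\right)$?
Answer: $2940$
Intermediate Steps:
$f{\left(u \right)} = 5$
$- 42 f{\left(-3 \right)} \left(-14\right) = \left(-42\right) 5 \left(-14\right) = \left(-210\right) \left(-14\right) = 2940$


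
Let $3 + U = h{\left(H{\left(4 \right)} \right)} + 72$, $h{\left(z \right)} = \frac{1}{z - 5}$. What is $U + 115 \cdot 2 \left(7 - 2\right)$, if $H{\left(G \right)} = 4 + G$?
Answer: $\frac{3658}{3} \approx 1219.3$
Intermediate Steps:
$h{\left(z \right)} = \frac{1}{-5 + z}$
$U = \frac{208}{3}$ ($U = -3 + \left(\frac{1}{-5 + \left(4 + 4\right)} + 72\right) = -3 + \left(\frac{1}{-5 + 8} + 72\right) = -3 + \left(\frac{1}{3} + 72\right) = -3 + \frac{217}{3} = \frac{208}{3} \approx 69.333$)
$U + 115 \cdot 2 \left(7 - 2\right) = \frac{208}{3} + 115 \cdot 2 \left(7 - 2\right) = \frac{208}{3} + 115 \cdot 2 \cdot 5 = \frac{208}{3} + 115 \cdot 10 = \frac{208}{3} + 1150 = \frac{3658}{3}$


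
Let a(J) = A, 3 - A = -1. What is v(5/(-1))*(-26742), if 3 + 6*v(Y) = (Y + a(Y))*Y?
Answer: -8914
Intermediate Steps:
A = 4 (A = 3 - 1*(-1) = 3 + 1 = 4)
a(J) = 4
v(Y) = -½ + Y*(4 + Y)/6 (v(Y) = -½ + ((Y + 4)*Y)/6 = -½ + ((4 + Y)*Y)/6 = -½ + (Y*(4 + Y))/6 = -½ + Y*(4 + Y)/6)
v(5/(-1))*(-26742) = (-½ + (5/(-1))²/6 + 2*(5/(-1))/3)*(-26742) = (-½ + (5*(-1))²/6 + 2*(5*(-1))/3)*(-26742) = (-½ + (⅙)*(-5)² + (⅔)*(-5))*(-26742) = (-½ + (⅙)*25 - 10/3)*(-26742) = (-½ + 25/6 - 10/3)*(-26742) = (⅓)*(-26742) = -8914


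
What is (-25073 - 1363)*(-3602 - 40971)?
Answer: 1178331828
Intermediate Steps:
(-25073 - 1363)*(-3602 - 40971) = -26436*(-44573) = 1178331828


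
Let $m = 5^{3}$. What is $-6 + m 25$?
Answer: $3119$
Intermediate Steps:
$m = 125$
$-6 + m 25 = -6 + 125 \cdot 25 = -6 + 3125 = 3119$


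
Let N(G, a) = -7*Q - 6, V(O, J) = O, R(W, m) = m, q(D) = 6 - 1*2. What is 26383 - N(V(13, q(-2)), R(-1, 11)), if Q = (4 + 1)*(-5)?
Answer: 26214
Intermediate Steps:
q(D) = 4 (q(D) = 6 - 2 = 4)
Q = -25 (Q = 5*(-5) = -25)
N(G, a) = 169 (N(G, a) = -7*(-25) - 6 = 175 - 6 = 169)
26383 - N(V(13, q(-2)), R(-1, 11)) = 26383 - 1*169 = 26383 - 169 = 26214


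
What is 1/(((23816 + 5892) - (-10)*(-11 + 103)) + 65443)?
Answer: 1/96071 ≈ 1.0409e-5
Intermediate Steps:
1/(((23816 + 5892) - (-10)*(-11 + 103)) + 65443) = 1/((29708 - (-10)*92) + 65443) = 1/((29708 - 1*(-920)) + 65443) = 1/((29708 + 920) + 65443) = 1/(30628 + 65443) = 1/96071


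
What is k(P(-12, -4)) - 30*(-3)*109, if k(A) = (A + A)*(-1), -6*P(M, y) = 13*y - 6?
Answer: 29372/3 ≈ 9790.7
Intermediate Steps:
P(M, y) = 1 - 13*y/6 (P(M, y) = -(13*y - 6)/6 = -(-6 + 13*y)/6 = 1 - 13*y/6)
k(A) = -2*A (k(A) = (2*A)*(-1) = -2*A)
k(P(-12, -4)) - 30*(-3)*109 = -2*(1 - 13/6*(-4)) - 30*(-3)*109 = -2*(1 + 26/3) - (-90)*109 = -2*29/3 - 1*(-9810) = -58/3 + 9810 = 29372/3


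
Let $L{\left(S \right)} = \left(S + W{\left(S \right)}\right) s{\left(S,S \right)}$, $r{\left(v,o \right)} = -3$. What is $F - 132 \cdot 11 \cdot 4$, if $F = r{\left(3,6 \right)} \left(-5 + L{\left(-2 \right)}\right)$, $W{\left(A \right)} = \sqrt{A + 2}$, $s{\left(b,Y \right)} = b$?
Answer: $-5805$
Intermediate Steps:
$W{\left(A \right)} = \sqrt{2 + A}$
$L{\left(S \right)} = S \left(S + \sqrt{2 + S}\right)$ ($L{\left(S \right)} = \left(S + \sqrt{2 + S}\right) S = S \left(S + \sqrt{2 + S}\right)$)
$F = 3$ ($F = - 3 \left(-5 - 2 \left(-2 + \sqrt{2 - 2}\right)\right) = - 3 \left(-5 - 2 \left(-2 + \sqrt{0}\right)\right) = - 3 \left(-5 - 2 \left(-2 + 0\right)\right) = - 3 \left(-5 - -4\right) = - 3 \left(-5 + 4\right) = \left(-3\right) \left(-1\right) = 3$)
$F - 132 \cdot 11 \cdot 4 = 3 - 132 \cdot 11 \cdot 4 = 3 - 5808 = -5805$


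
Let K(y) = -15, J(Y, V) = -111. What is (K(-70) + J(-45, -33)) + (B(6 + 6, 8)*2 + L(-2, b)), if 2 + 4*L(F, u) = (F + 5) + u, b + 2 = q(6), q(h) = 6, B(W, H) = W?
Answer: -403/4 ≈ -100.75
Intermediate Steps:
b = 4 (b = -2 + 6 = 4)
L(F, u) = 3/4 + F/4 + u/4 (L(F, u) = -1/2 + ((F + 5) + u)/4 = -1/2 + ((5 + F) + u)/4 = -1/2 + (5 + F + u)/4 = -1/2 + (5/4 + F/4 + u/4) = 3/4 + F/4 + u/4)
(K(-70) + J(-45, -33)) + (B(6 + 6, 8)*2 + L(-2, b)) = (-15 - 111) + ((6 + 6)*2 + (3/4 + (1/4)*(-2) + (1/4)*4)) = -126 + (12*2 + (3/4 - 1/2 + 1)) = -126 + (24 + 5/4) = -126 + 101/4 = -403/4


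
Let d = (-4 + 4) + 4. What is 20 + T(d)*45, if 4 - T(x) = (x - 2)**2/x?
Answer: 155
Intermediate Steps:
d = 4 (d = 0 + 4 = 4)
T(x) = 4 - (-2 + x)**2/x (T(x) = 4 - (x - 2)**2/x = 4 - (-2 + x)**2/x)
20 + T(d)*45 = 20 + (4 - 1*(-2 + 4)**2/4)*45 = 20 + (4 - 1*1/4*2**2)*45 = 20 + (4 - 1*1/4*4)*45 = 20 + (4 - 1)*45 = 20 + 3*45 = 20 + 135 = 155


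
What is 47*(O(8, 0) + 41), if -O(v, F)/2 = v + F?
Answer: 1175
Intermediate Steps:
O(v, F) = -2*F - 2*v (O(v, F) = -2*(v + F) = -2*(F + v) = -2*F - 2*v)
47*(O(8, 0) + 41) = 47*((-2*0 - 2*8) + 41) = 47*((0 - 16) + 41) = 47*(-16 + 41) = 47*25 = 1175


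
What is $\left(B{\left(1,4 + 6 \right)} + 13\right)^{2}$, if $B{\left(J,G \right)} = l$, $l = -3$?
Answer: $100$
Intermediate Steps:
$B{\left(J,G \right)} = -3$
$\left(B{\left(1,4 + 6 \right)} + 13\right)^{2} = \left(-3 + 13\right)^{2} = 10^{2} = 100$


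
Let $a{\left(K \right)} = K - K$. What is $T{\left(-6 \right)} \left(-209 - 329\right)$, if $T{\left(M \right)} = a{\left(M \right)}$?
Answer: $0$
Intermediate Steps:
$a{\left(K \right)} = 0$
$T{\left(M \right)} = 0$
$T{\left(-6 \right)} \left(-209 - 329\right) = 0 \left(-209 - 329\right) = 0 \left(-538\right) = 0$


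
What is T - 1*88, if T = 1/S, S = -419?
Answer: -36873/419 ≈ -88.002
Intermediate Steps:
T = -1/419 (T = 1/(-419) = -1/419 ≈ -0.0023866)
T - 1*88 = -1/419 - 1*88 = -1/419 - 88 = -36873/419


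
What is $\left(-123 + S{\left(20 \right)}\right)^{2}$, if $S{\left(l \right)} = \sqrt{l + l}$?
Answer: $15169 - 492 \sqrt{10} \approx 13613.0$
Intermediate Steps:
$S{\left(l \right)} = \sqrt{2} \sqrt{l}$ ($S{\left(l \right)} = \sqrt{2 l} = \sqrt{2} \sqrt{l}$)
$\left(-123 + S{\left(20 \right)}\right)^{2} = \left(-123 + \sqrt{2} \sqrt{20}\right)^{2} = \left(-123 + \sqrt{2} \cdot 2 \sqrt{5}\right)^{2} = \left(-123 + 2 \sqrt{10}\right)^{2}$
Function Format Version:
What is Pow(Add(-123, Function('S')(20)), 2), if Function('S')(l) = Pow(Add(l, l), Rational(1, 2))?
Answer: Add(15169, Mul(-492, Pow(10, Rational(1, 2)))) ≈ 13613.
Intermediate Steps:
Function('S')(l) = Mul(Pow(2, Rational(1, 2)), Pow(l, Rational(1, 2))) (Function('S')(l) = Pow(Mul(2, l), Rational(1, 2)) = Mul(Pow(2, Rational(1, 2)), Pow(l, Rational(1, 2))))
Pow(Add(-123, Function('S')(20)), 2) = Pow(Add(-123, Mul(Pow(2, Rational(1, 2)), Pow(20, Rational(1, 2)))), 2) = Pow(Add(-123, Mul(Pow(2, Rational(1, 2)), Mul(2, Pow(5, Rational(1, 2))))), 2) = Pow(Add(-123, Mul(2, Pow(10, Rational(1, 2)))), 2)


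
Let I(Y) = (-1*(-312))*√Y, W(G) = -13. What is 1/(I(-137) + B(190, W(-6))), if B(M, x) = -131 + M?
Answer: 59/13339609 - 312*I*√137/13339609 ≈ 4.4229e-6 - 0.00027376*I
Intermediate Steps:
I(Y) = 312*√Y
1/(I(-137) + B(190, W(-6))) = 1/(312*√(-137) + (-131 + 190)) = 1/(312*(I*√137) + 59) = 1/(312*I*√137 + 59) = 1/(59 + 312*I*√137)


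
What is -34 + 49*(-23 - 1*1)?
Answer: -1210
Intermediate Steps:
-34 + 49*(-23 - 1*1) = -34 + 49*(-23 - 1) = -34 + 49*(-24) = -34 - 1176 = -1210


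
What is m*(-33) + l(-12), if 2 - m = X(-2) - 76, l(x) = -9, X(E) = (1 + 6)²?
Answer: -966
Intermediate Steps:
X(E) = 49 (X(E) = 7² = 49)
m = 29 (m = 2 - (49 - 76) = 2 - 1*(-27) = 2 + 27 = 29)
m*(-33) + l(-12) = 29*(-33) - 9 = -957 - 9 = -966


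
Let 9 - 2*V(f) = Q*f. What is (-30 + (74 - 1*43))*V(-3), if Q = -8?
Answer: -15/2 ≈ -7.5000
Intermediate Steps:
V(f) = 9/2 + 4*f (V(f) = 9/2 - (-4)*f = 9/2 + 4*f)
(-30 + (74 - 1*43))*V(-3) = (-30 + (74 - 1*43))*(9/2 + 4*(-3)) = (-30 + (74 - 43))*(9/2 - 12) = (-30 + 31)*(-15/2) = 1*(-15/2) = -15/2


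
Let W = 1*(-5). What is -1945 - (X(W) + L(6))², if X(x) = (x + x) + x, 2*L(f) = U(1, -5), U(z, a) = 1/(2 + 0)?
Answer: -34601/16 ≈ -2162.6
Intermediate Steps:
U(z, a) = ½ (U(z, a) = 1/2 = ½)
L(f) = ¼ (L(f) = (½)*(½) = ¼)
W = -5
X(x) = 3*x (X(x) = 2*x + x = 3*x)
-1945 - (X(W) + L(6))² = -1945 - (3*(-5) + ¼)² = -1945 - (-15 + ¼)² = -1945 - (-59/4)² = -1945 - 1*3481/16 = -1945 - 3481/16 = -34601/16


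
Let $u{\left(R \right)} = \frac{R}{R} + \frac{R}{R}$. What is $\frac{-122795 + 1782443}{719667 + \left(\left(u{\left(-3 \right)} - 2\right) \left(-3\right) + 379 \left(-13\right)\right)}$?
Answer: $\frac{414912}{178685} \approx 2.322$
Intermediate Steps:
$u{\left(R \right)} = 2$ ($u{\left(R \right)} = 1 + 1 = 2$)
$\frac{-122795 + 1782443}{719667 + \left(\left(u{\left(-3 \right)} - 2\right) \left(-3\right) + 379 \left(-13\right)\right)} = \frac{-122795 + 1782443}{719667 + \left(\left(2 - 2\right) \left(-3\right) + 379 \left(-13\right)\right)} = \frac{1659648}{719667 + \left(0 \left(-3\right) - 4927\right)} = \frac{1659648}{719667 + \left(0 - 4927\right)} = \frac{1659648}{719667 - 4927} = \frac{1659648}{714740} = 1659648 \cdot \frac{1}{714740} = \frac{414912}{178685}$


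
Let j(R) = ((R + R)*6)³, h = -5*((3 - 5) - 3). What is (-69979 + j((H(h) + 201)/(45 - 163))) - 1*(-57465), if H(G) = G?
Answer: -5063438822/205379 ≈ -24654.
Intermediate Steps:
h = 25 (h = -5*(-2 - 3) = -5*(-5) = 25)
j(R) = 1728*R³ (j(R) = ((2*R)*6)³ = (12*R)³ = 1728*R³)
(-69979 + j((H(h) + 201)/(45 - 163))) - 1*(-57465) = (-69979 + 1728*((25 + 201)/(45 - 163))³) - 1*(-57465) = (-69979 + 1728*(226/(-118))³) + 57465 = (-69979 + 1728*(226*(-1/118))³) + 57465 = (-69979 + 1728*(-113/59)³) + 57465 = (-69979 + 1728*(-1442897/205379)) + 57465 = (-69979 - 2493326016/205379) + 57465 = -16865543057/205379 + 57465 = -5063438822/205379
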